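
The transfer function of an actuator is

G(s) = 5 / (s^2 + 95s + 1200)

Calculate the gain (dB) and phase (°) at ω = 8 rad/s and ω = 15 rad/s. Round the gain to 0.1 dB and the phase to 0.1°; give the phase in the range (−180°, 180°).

Substitute s = j8:
Numerator: 5 = 5 + j0
Denominator: (j8)^2 + 95(j8) + 1200 = 1136 + j760
|N| = √(5² + 0²) ≈ 5, ∠N ≈ 0.00°
|D| = √(1136² + 760²) ≈ 1366.8, ∠D ≈ 33.78°
|G| = 5 / 1366.8 ≈ 0.0036582
Gain = 20 log₁₀(0.0036582) ≈ -48.73 dB
∠G = 0.00° − 33.78° = -33.78°

Substitute s = j15:
Numerator: 5 = 5 + j0
Denominator: (j15)^2 + 95(j15) + 1200 = 975 + j1425
|N| = √(5² + 0²) ≈ 5, ∠N ≈ 0.00°
|D| = √(975² + 1425²) ≈ 1726.6, ∠D ≈ 55.62°
|G| = 5 / 1726.6 ≈ 0.0028959
Gain = 20 log₁₀(0.0028959) ≈ -50.76 dB
∠G = 0.00° − 55.62° = -55.62°

ω = 8: -48.7 dB, -33.8°; ω = 15: -50.8 dB, -55.6°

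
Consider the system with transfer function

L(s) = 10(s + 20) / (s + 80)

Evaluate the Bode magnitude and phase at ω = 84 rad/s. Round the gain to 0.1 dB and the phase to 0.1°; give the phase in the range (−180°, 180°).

17.4 dB, 30.2°

At s = jω = j84:
zero (s+20): 20 + j84 → |·| = √(20²+84²) = √7456 ≈ 86.348, ∠ = arctan(84/20) ≈ 76.61°
pole (s+80): 80 + j84 → |·| = √(80²+84²) = √13456 ≈ 116, ∠ = arctan(84/80) ≈ 46.40°
|L| = 10 · 86.348 / 116 ≈ 7.4438
Gain = 20 log₁₀(7.4438) ≈ 17.44 dB
∠L = 76.61° − 46.40° = 30.21°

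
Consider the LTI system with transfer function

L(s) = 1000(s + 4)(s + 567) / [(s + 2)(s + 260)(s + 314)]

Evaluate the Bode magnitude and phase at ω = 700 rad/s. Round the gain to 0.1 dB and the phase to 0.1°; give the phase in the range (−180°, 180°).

At s = jω = j700:
zero (s+4): 4 + j700 → |·| = √(4²+700²) = √490016 ≈ 700.01, ∠ = arctan(700/4) ≈ 89.67°
zero (s+567): 567 + j700 → |·| = √(567²+700²) = √811489 ≈ 900.83, ∠ = arctan(700/567) ≈ 50.99°
pole (s+2): 2 + j700 → |·| = √(2²+700²) = √490004 ≈ 700, ∠ = arctan(700/2) ≈ 89.84°
pole (s+260): 260 + j700 → |·| = √(260²+700²) = √557600 ≈ 746.73, ∠ = arctan(700/260) ≈ 69.62°
pole (s+314): 314 + j700 → |·| = √(314²+700²) = √588596 ≈ 767.2, ∠ = arctan(700/314) ≈ 65.84°
|L| = 1000 · 6.3059e+05 / 4.0102e+08 ≈ 1.5725
Gain = 20 log₁₀(1.5725) ≈ 3.93 dB
∠L = 140.66° − 225.30° = -84.64°

3.9 dB, -84.6°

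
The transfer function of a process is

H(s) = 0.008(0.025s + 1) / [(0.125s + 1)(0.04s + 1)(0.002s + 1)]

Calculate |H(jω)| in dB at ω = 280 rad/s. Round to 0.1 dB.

At ω = 280 rad/s:
zero (1 + j280·0.025) = 1 + j7 → |·| ≈ 7.0711, ∠ ≈ 81.87°
pole (1 + j280·0.125) = 1 + j35 → |·| ≈ 35.014, ∠ ≈ 88.36°
pole (1 + j280·0.04) = 1 + j11.2 → |·| ≈ 11.245, ∠ ≈ 84.90°
pole (1 + j280·0.002) = 1 + j0.56 → |·| ≈ 1.1461, ∠ ≈ 29.25°
|H| = 0.008 · 7.0711 / (35.014 · 11.245 · 1.1461) ≈ 0.00012536
Gain = 20 log₁₀(0.00012536) ≈ -78.04 dB

-78.0 dB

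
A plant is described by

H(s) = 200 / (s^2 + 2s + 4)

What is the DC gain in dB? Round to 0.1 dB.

H(0) = 200 / 4 = 50
20 log₁₀(50) ≈ 33.98 dB

34.0 dB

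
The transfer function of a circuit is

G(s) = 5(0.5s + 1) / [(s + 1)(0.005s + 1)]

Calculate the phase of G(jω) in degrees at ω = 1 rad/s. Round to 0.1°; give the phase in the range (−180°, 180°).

-18.7°

At ω = 1 rad/s:
zero (1 + j1·0.5) = 1 + j0.5 → |·| ≈ 1.118, ∠ ≈ 26.57°
pole (1 + j1·1) = 1 + j1 → |·| ≈ 1.4142, ∠ ≈ 45.00°
pole (1 + j1·0.005) = 1 + j0.005 → |·| ≈ 1, ∠ ≈ 0.29°
∠G = (26.57°) − (45.00° + 0.29°) = -18.72°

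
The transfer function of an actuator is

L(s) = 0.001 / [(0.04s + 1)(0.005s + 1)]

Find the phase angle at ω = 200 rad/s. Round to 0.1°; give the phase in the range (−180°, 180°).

-127.9°

At ω = 200 rad/s:
pole (1 + j200·0.04) = 1 + j8 → |·| ≈ 8.0623, ∠ ≈ 82.87°
pole (1 + j200·0.005) = 1 + j1 → |·| ≈ 1.4142, ∠ ≈ 45.00°
∠L = (0°) − (82.87° + 45.00°) = -127.87°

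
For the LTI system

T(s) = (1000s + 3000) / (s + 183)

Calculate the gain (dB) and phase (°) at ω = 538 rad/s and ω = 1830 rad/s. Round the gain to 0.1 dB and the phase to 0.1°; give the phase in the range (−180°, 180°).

ω = 538: 59.5 dB, 18.5°; ω = 1830: 60.0 dB, 5.6°

Substitute s = j538:
Numerator: 1000(j538) + 3000 = 3000 + j538000
Denominator: (j538) + 183 = 183 + j538
|N| = √(3000² + 538000²) ≈ 5.3801e+05, ∠N ≈ 89.68°
|D| = √(183² + 538²) ≈ 568.27, ∠D ≈ 71.21°
|T| = 5.3801e+05 / 568.27 ≈ 946.75
Gain = 20 log₁₀(946.75) ≈ 59.52 dB
∠T = 89.68° − 71.21° = 18.47°

Substitute s = j1830:
Numerator: 1000(j1830) + 3000 = 3000 + j1830000
Denominator: (j1830) + 183 = 183 + j1830
|N| = √(3000² + 1830000²) ≈ 1.83e+06, ∠N ≈ 89.91°
|D| = √(183² + 1830²) ≈ 1839.1, ∠D ≈ 84.29°
|T| = 1.83e+06 / 1839.1 ≈ 995.05
Gain = 20 log₁₀(995.05) ≈ 59.96 dB
∠T = 89.91° − 84.29° = 5.62°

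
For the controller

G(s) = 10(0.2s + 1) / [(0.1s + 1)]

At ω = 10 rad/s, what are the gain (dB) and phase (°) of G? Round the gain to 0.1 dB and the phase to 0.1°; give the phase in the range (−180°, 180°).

At ω = 10 rad/s:
zero (1 + j10·0.2) = 1 + j2 → |·| ≈ 2.2361, ∠ ≈ 63.43°
pole (1 + j10·0.1) = 1 + j1 → |·| ≈ 1.4142, ∠ ≈ 45.00°
|G| = 10 · 2.2361 / (1.4142) ≈ 15.812
Gain = 20 log₁₀(15.812) ≈ 23.98 dB
∠G = (63.43°) − (45.00°) = 18.43°

24.0 dB, 18.4°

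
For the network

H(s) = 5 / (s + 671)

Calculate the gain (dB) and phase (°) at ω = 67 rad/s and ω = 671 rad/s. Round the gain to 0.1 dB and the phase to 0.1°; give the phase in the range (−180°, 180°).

At s = jω = j67:
pole (s+671): 671 + j67 → |·| = √(671²+67²) = √454730 ≈ 674.34, ∠ = arctan(67/671) ≈ 5.70°
|H| = 5 / 674.34 ≈ 0.0074147
Gain = 20 log₁₀(0.0074147) ≈ -42.60 dB
∠H = 0.00° − 5.70° = -5.70°

At s = jω = j671:
pole (s+671): 671 + j671 → |·| = √(671²+671²) = √900482 ≈ 948.94, ∠ = arctan(671/671) ≈ 45.00°
|H| = 5 / 948.94 ≈ 0.005269
Gain = 20 log₁₀(0.005269) ≈ -45.57 dB
∠H = 0.00° − 45.00° = -45.00°

ω = 67: -42.6 dB, -5.7°; ω = 671: -45.6 dB, -45.0°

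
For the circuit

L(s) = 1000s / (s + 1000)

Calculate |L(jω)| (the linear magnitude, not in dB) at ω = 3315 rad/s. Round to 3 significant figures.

957

At s = jω = j3315:
zero at origin: s = j3315 → |·| = 3315, ∠ = 90.00°
pole (s+1000): 1000 + j3315 → |·| = √(1000²+3315²) = √11989225 ≈ 3462.5, ∠ = arctan(3315/1000) ≈ 73.21°
|L| = 1000 · 3315 / 3462.5 ≈ 957.4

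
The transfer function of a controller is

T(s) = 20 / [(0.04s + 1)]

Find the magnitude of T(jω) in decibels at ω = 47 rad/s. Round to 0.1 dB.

19.5 dB

At ω = 47 rad/s:
pole (1 + j47·0.04) = 1 + j1.88 → |·| ≈ 2.1294, ∠ ≈ 61.99°
|T| = 20 · 1 / (2.1294) ≈ 9.3923
Gain = 20 log₁₀(9.3923) ≈ 19.46 dB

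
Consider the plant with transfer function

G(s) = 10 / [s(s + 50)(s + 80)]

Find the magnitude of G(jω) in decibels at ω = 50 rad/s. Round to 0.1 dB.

-90.5 dB

At s = jω = j50:
pole (s+50): 50 + j50 → |·| = √(50²+50²) = √5000 ≈ 70.711, ∠ = arctan(50/50) ≈ 45.00°
pole (s+80): 80 + j50 → |·| = √(80²+50²) = √8900 ≈ 94.34, ∠ = arctan(50/80) ≈ 32.01°
pole at origin: |s| = 50, ∠ = 90.00° (in denominator)
|G| = 10 / 3.3354e+05 ≈ 2.9981e-05
Gain = 20 log₁₀(2.9981e-05) ≈ -90.46 dB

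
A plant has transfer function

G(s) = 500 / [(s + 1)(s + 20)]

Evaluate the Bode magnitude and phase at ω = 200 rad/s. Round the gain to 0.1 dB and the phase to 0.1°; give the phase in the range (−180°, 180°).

-38.1 dB, -174.0°

At s = jω = j200:
pole (s+1): 1 + j200 → |·| = √(1²+200²) = √40001 ≈ 200, ∠ = arctan(200/1) ≈ 89.71°
pole (s+20): 20 + j200 → |·| = √(20²+200²) = √40400 ≈ 201, ∠ = arctan(200/20) ≈ 84.29°
|G| = 500 / 40200 ≈ 0.012438
Gain = 20 log₁₀(0.012438) ≈ -38.10 dB
∠G = 0.00° − 174.00° = -174.00°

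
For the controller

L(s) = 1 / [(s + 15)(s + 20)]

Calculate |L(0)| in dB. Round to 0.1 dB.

-49.5 dB

L(0) = 1 / (15·20) ≈ 0.0033333
20 log₁₀(0.0033333) ≈ -49.54 dB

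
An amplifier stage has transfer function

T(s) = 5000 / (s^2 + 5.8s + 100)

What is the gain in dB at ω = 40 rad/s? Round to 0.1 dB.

10.4 dB

At s = jω = j40:
quadratic: (j40)² + 5.8·j40 + 100 = -1500 + j232 → |·| ≈ 1517.8, ∠ ≈ 171.21°
|T| = 5000 / 1517.8 ≈ 3.2942
Gain = 20 log₁₀(3.2942) ≈ 10.35 dB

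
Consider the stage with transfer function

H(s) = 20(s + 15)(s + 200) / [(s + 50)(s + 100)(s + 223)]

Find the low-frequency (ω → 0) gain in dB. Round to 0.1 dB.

-25.4 dB

H(0) = 20·15·200 / (50·100·223) ≈ 0.053812
20 log₁₀(0.053812) ≈ -25.38 dB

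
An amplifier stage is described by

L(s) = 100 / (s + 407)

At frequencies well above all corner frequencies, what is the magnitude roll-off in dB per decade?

-20 dB/decade

Each pole contributes −20 dB/decade at high frequency; each zero contributes +20 dB/decade.
Net: 0 zero(s) − 1 pole(s) → -20 dB/decade.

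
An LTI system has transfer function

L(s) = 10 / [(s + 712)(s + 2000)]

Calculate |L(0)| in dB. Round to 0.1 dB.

-103.1 dB

L(0) = 10 / (712·2000) ≈ 7.0225e-06
20 log₁₀(7.0225e-06) ≈ -103.07 dB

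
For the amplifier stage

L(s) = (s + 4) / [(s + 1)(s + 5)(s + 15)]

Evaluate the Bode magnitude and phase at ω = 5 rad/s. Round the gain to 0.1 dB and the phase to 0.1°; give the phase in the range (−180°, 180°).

-39.0 dB, -90.8°

At s = jω = j5:
zero (s+4): 4 + j5 → |·| = √(4²+5²) = √41 ≈ 6.4031, ∠ = arctan(5/4) ≈ 51.34°
pole (s+1): 1 + j5 → |·| = √(1²+5²) = √26 ≈ 5.099, ∠ = arctan(5/1) ≈ 78.69°
pole (s+5): 5 + j5 → |·| = √(5²+5²) = √50 ≈ 7.0711, ∠ = arctan(5/5) ≈ 45.00°
pole (s+15): 15 + j5 → |·| = √(15²+5²) = √250 ≈ 15.811, ∠ = arctan(5/15) ≈ 18.43°
|L| = 1 · 6.4031 / 570.07 ≈ 0.011232
Gain = 20 log₁₀(0.011232) ≈ -38.99 dB
∠L = 51.34° − 142.12° = -90.78°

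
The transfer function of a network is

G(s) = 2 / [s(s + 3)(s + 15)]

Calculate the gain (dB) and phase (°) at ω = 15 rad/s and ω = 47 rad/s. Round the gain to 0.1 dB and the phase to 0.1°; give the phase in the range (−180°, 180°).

ω = 15: -67.7 dB, 146.3°; ω = 47: -94.7 dB, 111.4°

At s = jω = j15:
pole (s+3): 3 + j15 → |·| = √(3²+15²) = √234 ≈ 15.297, ∠ = arctan(15/3) ≈ 78.69°
pole (s+15): 15 + j15 → |·| = √(15²+15²) = √450 ≈ 21.213, ∠ = arctan(15/15) ≈ 45.00°
pole at origin: |s| = 15, ∠ = 90.00° (in denominator)
|G| = 2 / 4867.4 ≈ 0.0004109
Gain = 20 log₁₀(0.0004109) ≈ -67.73 dB
∠G = 0.00° − 213.69° = -213.69° ≡ 146.31° (principal value)

At s = jω = j47:
pole (s+3): 3 + j47 → |·| = √(3²+47²) = √2218 ≈ 47.096, ∠ = arctan(47/3) ≈ 86.35°
pole (s+15): 15 + j47 → |·| = √(15²+47²) = √2434 ≈ 49.336, ∠ = arctan(47/15) ≈ 72.30°
pole at origin: |s| = 47, ∠ = 90.00° (in denominator)
|G| = 2 / 1.0921e+05 ≈ 1.8313e-05
Gain = 20 log₁₀(1.8313e-05) ≈ -94.74 dB
∠G = 0.00° − 248.65° = -248.65° ≡ 111.35° (principal value)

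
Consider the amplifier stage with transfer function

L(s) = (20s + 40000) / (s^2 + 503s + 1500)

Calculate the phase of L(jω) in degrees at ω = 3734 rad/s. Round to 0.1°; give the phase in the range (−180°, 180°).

Substitute s = j3734:
Numerator: 20(j3734) + 40000 = 40000 + j74680
Denominator: (j3734)^2 + 503(j3734) + 1500 = -13941256 + j1878202
|N| = √(40000² + 74680²) ≈ 84718, ∠N ≈ 61.83°
|D| = √(13941256² + 1878202²) ≈ 1.4067e+07, ∠D ≈ 172.33°
∠L = 61.83° − 172.33° = -110.50°

-110.5°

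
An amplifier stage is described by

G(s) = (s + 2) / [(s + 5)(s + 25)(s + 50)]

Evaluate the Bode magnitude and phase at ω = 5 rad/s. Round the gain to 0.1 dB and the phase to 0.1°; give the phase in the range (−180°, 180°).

-64.5 dB, 6.2°

At s = jω = j5:
zero (s+2): 2 + j5 → |·| = √(2²+5²) = √29 ≈ 5.3852, ∠ = arctan(5/2) ≈ 68.20°
pole (s+5): 5 + j5 → |·| = √(5²+5²) = √50 ≈ 7.0711, ∠ = arctan(5/5) ≈ 45.00°
pole (s+25): 25 + j5 → |·| = √(25²+5²) = √650 ≈ 25.495, ∠ = arctan(5/25) ≈ 11.31°
pole (s+50): 50 + j5 → |·| = √(50²+5²) = √2525 ≈ 50.249, ∠ = arctan(5/50) ≈ 5.71°
|G| = 1 · 5.3852 / 9058.8 ≈ 0.00059447
Gain = 20 log₁₀(0.00059447) ≈ -64.52 dB
∠G = 68.20° − 62.02° = 6.18°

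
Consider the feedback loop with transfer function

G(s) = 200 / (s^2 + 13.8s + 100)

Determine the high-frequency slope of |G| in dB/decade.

Each pole contributes −20 dB/decade at high frequency; each zero contributes +20 dB/decade.
Net: 0 zero(s) − 2 pole(s) → -40 dB/decade.

-40 dB/decade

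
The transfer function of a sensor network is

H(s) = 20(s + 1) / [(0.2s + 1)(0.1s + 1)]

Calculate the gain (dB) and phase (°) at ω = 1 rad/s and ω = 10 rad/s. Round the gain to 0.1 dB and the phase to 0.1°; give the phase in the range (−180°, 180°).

ω = 1: 28.8 dB, 28.0°; ω = 10: 36.1 dB, -24.1°

At ω = 1 rad/s:
zero (1 + j1·1) = 1 + j1 → |·| ≈ 1.4142, ∠ ≈ 45.00°
pole (1 + j1·0.2) = 1 + j0.2 → |·| ≈ 1.0198, ∠ ≈ 11.31°
pole (1 + j1·0.1) = 1 + j0.1 → |·| ≈ 1.005, ∠ ≈ 5.71°
|H| = 20 · 1.4142 / (1.0198 · 1.005) ≈ 27.597
Gain = 20 log₁₀(27.597) ≈ 28.82 dB
∠H = (45.00°) − (11.31° + 5.71°) = 27.98°

At ω = 10 rad/s:
zero (1 + j10·1) = 1 + j10 → |·| ≈ 10.05, ∠ ≈ 84.29°
pole (1 + j10·0.2) = 1 + j2 → |·| ≈ 2.2361, ∠ ≈ 63.43°
pole (1 + j10·0.1) = 1 + j1 → |·| ≈ 1.4142, ∠ ≈ 45.00°
|H| = 20 · 10.05 / (2.2361 · 1.4142) ≈ 63.561
Gain = 20 log₁₀(63.561) ≈ 36.06 dB
∠H = (84.29°) − (63.43° + 45.00°) = -24.14°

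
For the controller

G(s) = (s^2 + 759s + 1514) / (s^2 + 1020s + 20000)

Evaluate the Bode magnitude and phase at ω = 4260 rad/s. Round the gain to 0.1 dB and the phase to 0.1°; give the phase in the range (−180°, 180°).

-0.1 dB, 3.4°

Substitute s = j4260:
Numerator: (j4260)^2 + 759(j4260) + 1514 = -18146086 + j3233340
Denominator: (j4260)^2 + 1020(j4260) + 20000 = -18127600 + j4345200
|N| = √(18146086² + 3233340²) ≈ 1.8432e+07, ∠N ≈ 169.90°
|D| = √(18127600² + 4345200²) ≈ 1.8641e+07, ∠D ≈ 166.52°
|G| = 1.8432e+07 / 1.8641e+07 ≈ 0.98879
Gain = 20 log₁₀(0.98879) ≈ -0.10 dB
∠G = 169.90° − 166.52° = 3.38°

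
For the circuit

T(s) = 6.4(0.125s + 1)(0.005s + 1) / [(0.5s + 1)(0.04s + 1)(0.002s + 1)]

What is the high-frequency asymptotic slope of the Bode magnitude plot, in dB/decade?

Each pole contributes −20 dB/decade at high frequency; each zero contributes +20 dB/decade.
Net: 2 zero(s) − 3 pole(s) → -20 dB/decade.

-20 dB/decade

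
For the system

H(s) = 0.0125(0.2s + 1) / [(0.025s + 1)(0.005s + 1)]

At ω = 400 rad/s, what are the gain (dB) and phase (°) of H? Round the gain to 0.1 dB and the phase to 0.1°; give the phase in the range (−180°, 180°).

-27.0 dB, -58.4°

At ω = 400 rad/s:
zero (1 + j400·0.2) = 1 + j80 → |·| ≈ 80.006, ∠ ≈ 89.28°
pole (1 + j400·0.025) = 1 + j10 → |·| ≈ 10.05, ∠ ≈ 84.29°
pole (1 + j400·0.005) = 1 + j2 → |·| ≈ 2.2361, ∠ ≈ 63.43°
|H| = 0.0125 · 80.006 / (10.05 · 2.2361) ≈ 0.044502
Gain = 20 log₁₀(0.044502) ≈ -27.03 dB
∠H = (89.28°) − (84.29° + 63.43°) = -58.44°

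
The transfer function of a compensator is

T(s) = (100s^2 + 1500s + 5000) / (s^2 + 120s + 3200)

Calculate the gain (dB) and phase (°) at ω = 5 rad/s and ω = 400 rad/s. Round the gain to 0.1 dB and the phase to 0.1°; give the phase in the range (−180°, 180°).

Substitute s = j5:
Numerator: 100(j5)^2 + 1500(j5) + 5000 = 2500 + j7500
Denominator: (j5)^2 + 120(j5) + 3200 = 3175 + j600
|N| = √(2500² + 7500²) ≈ 7905.7, ∠N ≈ 71.57°
|D| = √(3175² + 600²) ≈ 3231.2, ∠D ≈ 10.70°
|T| = 7905.7 / 3231.2 ≈ 2.4467
Gain = 20 log₁₀(2.4467) ≈ 7.77 dB
∠T = 71.57° − 10.70° = 60.87°

Substitute s = j400:
Numerator: 100(j400)^2 + 1500(j400) + 5000 = -15995000 + j600000
Denominator: (j400)^2 + 120(j400) + 3200 = -156800 + j48000
|N| = √(15995000² + 600000²) ≈ 1.6006e+07, ∠N ≈ 177.85°
|D| = √(156800² + 48000²) ≈ 1.6398e+05, ∠D ≈ 162.98°
|T| = 1.6006e+07 / 1.6398e+05 ≈ 97.609
Gain = 20 log₁₀(97.609) ≈ 39.79 dB
∠T = 177.85° − 162.98° = 14.87°

ω = 5: 7.8 dB, 60.9°; ω = 400: 39.8 dB, 14.9°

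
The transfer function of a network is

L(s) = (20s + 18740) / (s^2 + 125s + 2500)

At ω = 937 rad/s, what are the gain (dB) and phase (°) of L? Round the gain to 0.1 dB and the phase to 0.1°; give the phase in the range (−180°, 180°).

Substitute s = j937:
Numerator: 20(j937) + 18740 = 18740 + j18740
Denominator: (j937)^2 + 125(j937) + 2500 = -875469 + j117125
|N| = √(18740² + 18740²) ≈ 26502, ∠N ≈ 45.00°
|D| = √(875469² + 117125²) ≈ 8.8327e+05, ∠D ≈ 172.38°
|L| = 26502 / 8.8327e+05 ≈ 0.030004
Gain = 20 log₁₀(0.030004) ≈ -30.46 dB
∠L = 45.00° − 172.38° = -127.38°

-30.5 dB, -127.4°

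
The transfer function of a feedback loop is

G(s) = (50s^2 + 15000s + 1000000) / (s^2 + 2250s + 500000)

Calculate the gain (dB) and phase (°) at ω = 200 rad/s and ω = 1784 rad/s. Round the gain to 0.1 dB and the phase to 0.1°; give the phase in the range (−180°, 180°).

Substitute s = j200:
Numerator: 50(j200)^2 + 15000(j200) + 1000000 = -1000000 + j3000000
Denominator: (j200)^2 + 2250(j200) + 500000 = 460000 + j450000
|N| = √(1000000² + 3000000²) ≈ 3.1623e+06, ∠N ≈ 108.43°
|D| = √(460000² + 450000²) ≈ 6.4351e+05, ∠D ≈ 44.37°
|G| = 3.1623e+06 / 6.4351e+05 ≈ 4.9141
Gain = 20 log₁₀(4.9141) ≈ 13.83 dB
∠G = 108.43° − 44.37° = 64.06°

Substitute s = j1784:
Numerator: 50(j1784)^2 + 15000(j1784) + 1000000 = -158132800 + j26760000
Denominator: (j1784)^2 + 2250(j1784) + 500000 = -2682656 + j4014000
|N| = √(158132800² + 26760000²) ≈ 1.6038e+08, ∠N ≈ 170.40°
|D| = √(2682656² + 4014000²) ≈ 4.8279e+06, ∠D ≈ 123.76°
|G| = 1.6038e+08 / 4.8279e+06 ≈ 33.219
Gain = 20 log₁₀(33.219) ≈ 30.43 dB
∠G = 170.40° − 123.76° = 46.64°

ω = 200: 13.8 dB, 64.1°; ω = 1784: 30.4 dB, 46.6°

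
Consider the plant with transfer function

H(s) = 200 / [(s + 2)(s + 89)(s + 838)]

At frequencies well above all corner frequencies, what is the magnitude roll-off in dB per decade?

-60 dB/decade

Each pole contributes −20 dB/decade at high frequency; each zero contributes +20 dB/decade.
Net: 0 zero(s) − 3 pole(s) → -60 dB/decade.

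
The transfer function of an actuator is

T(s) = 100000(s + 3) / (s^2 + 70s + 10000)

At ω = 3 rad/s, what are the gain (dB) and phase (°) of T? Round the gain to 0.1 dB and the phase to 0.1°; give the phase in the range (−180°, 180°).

32.6 dB, 43.8°

At s = jω = j3:
zero (s+3): 3 + j3 → |·| = √(3²+3²) = √18 ≈ 4.2426, ∠ = arctan(3/3) ≈ 45.00°
quadratic: (j3)² + 70·j3 + 10000 = 9991 + j210 → |·| ≈ 9993.2, ∠ ≈ 1.20°
|T| = 100000 · 4.2426 / 9993.2 ≈ 42.455
Gain = 20 log₁₀(42.455) ≈ 32.56 dB
∠T = 45.00° − 1.20° = 43.80°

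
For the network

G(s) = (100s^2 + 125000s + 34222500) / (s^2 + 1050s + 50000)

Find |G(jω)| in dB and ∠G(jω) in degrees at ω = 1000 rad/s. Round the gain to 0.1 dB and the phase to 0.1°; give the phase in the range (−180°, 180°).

40.0 dB, -14.4°

Substitute s = j1000:
Numerator: 100(j1000)^2 + 125000(j1000) + 34222500 = -65777500 + j125000000
Denominator: (j1000)^2 + 1050(j1000) + 50000 = -950000 + j1050000
|N| = √(65777500² + 125000000²) ≈ 1.4125e+08, ∠N ≈ 117.75°
|D| = √(950000² + 1050000²) ≈ 1.416e+06, ∠D ≈ 132.14°
|G| = 1.4125e+08 / 1.416e+06 ≈ 99.753
Gain = 20 log₁₀(99.753) ≈ 39.98 dB
∠G = 117.75° − 132.14° = -14.39°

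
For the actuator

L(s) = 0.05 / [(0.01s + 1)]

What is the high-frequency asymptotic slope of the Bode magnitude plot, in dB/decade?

Each pole contributes −20 dB/decade at high frequency; each zero contributes +20 dB/decade.
Net: 0 zero(s) − 1 pole(s) → -20 dB/decade.

-20 dB/decade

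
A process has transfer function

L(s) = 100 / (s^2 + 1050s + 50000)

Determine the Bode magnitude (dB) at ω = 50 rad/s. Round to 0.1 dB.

Substitute s = j50:
Numerator: 100 = 100 + j0
Denominator: (j50)^2 + 1050(j50) + 50000 = 47500 + j52500
|N| = √(100² + 0²) ≈ 100, ∠N ≈ 0.00°
|D| = √(47500² + 52500²) ≈ 70799, ∠D ≈ 47.86°
|L| = 100 / 70799 ≈ 0.0014124
Gain = 20 log₁₀(0.0014124) ≈ -57.00 dB

-57.0 dB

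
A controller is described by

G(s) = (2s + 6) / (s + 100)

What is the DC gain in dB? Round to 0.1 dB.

G(0) = 6 / 100 = 0.06
20 log₁₀(0.06) ≈ -24.44 dB

-24.4 dB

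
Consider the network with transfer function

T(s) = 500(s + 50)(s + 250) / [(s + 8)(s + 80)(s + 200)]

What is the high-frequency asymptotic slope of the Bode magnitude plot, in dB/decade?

-20 dB/decade

Each pole contributes −20 dB/decade at high frequency; each zero contributes +20 dB/decade.
Net: 2 zero(s) − 3 pole(s) → -20 dB/decade.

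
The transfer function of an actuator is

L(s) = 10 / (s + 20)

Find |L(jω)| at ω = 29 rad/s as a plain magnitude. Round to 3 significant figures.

0.284

Substitute s = j29:
Numerator: 10 = 10 + j0
Denominator: (j29) + 20 = 20 + j29
|N| = √(10² + 0²) ≈ 10, ∠N ≈ 0.00°
|D| = √(20² + 29²) ≈ 35.228, ∠D ≈ 55.41°
|L| = 10 / 35.228 ≈ 0.28387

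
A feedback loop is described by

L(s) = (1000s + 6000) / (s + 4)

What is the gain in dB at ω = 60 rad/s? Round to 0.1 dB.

60.0 dB

Substitute s = j60:
Numerator: 1000(j60) + 6000 = 6000 + j60000
Denominator: (j60) + 4 = 4 + j60
|N| = √(6000² + 60000²) ≈ 60299, ∠N ≈ 84.29°
|D| = √(4² + 60²) ≈ 60.133, ∠D ≈ 86.19°
|L| = 60299 / 60.133 ≈ 1002.8
Gain = 20 log₁₀(1002.8) ≈ 60.02 dB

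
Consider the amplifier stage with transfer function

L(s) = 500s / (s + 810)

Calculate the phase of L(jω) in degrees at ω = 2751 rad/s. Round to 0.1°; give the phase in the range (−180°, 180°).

At s = jω = j2751:
zero at origin: s = j2751 → |·| = 2751, ∠ = 90.00°
pole (s+810): 810 + j2751 → |·| = √(810²+2751²) = √8224101 ≈ 2867.8, ∠ = arctan(2751/810) ≈ 73.59°
∠L = 90.00° − 73.59° = 16.41°

16.4°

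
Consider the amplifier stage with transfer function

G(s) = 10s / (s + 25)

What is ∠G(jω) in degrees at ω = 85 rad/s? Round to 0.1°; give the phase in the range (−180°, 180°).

At s = jω = j85:
zero at origin: s = j85 → |·| = 85, ∠ = 90.00°
pole (s+25): 25 + j85 → |·| = √(25²+85²) = √7850 ≈ 88.6, ∠ = arctan(85/25) ≈ 73.61°
∠G = 90.00° − 73.61° = 16.39°

16.4°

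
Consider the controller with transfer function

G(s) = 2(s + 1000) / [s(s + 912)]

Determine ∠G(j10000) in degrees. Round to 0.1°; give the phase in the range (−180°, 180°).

At s = jω = j10000:
zero (s+1000): 1000 + j10000 → |·| = √(1000²+10000²) = √101000000 ≈ 10050, ∠ = arctan(10000/1000) ≈ 84.29°
pole (s+912): 912 + j10000 → |·| = √(912²+10000²) = √100831744 ≈ 10042, ∠ = arctan(10000/912) ≈ 84.79°
pole at origin: |s| = 10000, ∠ = 90.00° (in denominator)
∠G = 84.29° − 174.79° = -90.50°

-90.5°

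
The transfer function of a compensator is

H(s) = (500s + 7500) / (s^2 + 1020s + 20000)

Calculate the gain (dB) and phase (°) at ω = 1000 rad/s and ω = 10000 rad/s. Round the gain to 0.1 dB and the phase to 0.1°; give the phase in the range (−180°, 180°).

Substitute s = j1000:
Numerator: 500(j1000) + 7500 = 7500 + j500000
Denominator: (j1000)^2 + 1020(j1000) + 20000 = -980000 + j1020000
|N| = √(7500² + 500000²) ≈ 5.0006e+05, ∠N ≈ 89.14°
|D| = √(980000² + 1020000²) ≈ 1.4145e+06, ∠D ≈ 133.85°
|H| = 5.0006e+05 / 1.4145e+06 ≈ 0.35352
Gain = 20 log₁₀(0.35352) ≈ -9.03 dB
∠H = 89.14° − 133.85° = -44.71°

Substitute s = j10000:
Numerator: 500(j10000) + 7500 = 7500 + j5000000
Denominator: (j10000)^2 + 1020(j10000) + 20000 = -99980000 + j10200000
|N| = √(7500² + 5000000²) ≈ 5e+06, ∠N ≈ 89.91°
|D| = √(99980000² + 10200000²) ≈ 1.005e+08, ∠D ≈ 174.17°
|H| = 5e+06 / 1.005e+08 ≈ 0.049751
Gain = 20 log₁₀(0.049751) ≈ -26.06 dB
∠H = 89.91° − 174.17° = -84.26°

ω = 1000: -9.0 dB, -44.7°; ω = 10000: -26.1 dB, -84.3°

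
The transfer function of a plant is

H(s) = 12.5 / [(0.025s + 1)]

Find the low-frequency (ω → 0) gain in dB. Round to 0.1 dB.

H(0) = 12.5 · 1 / 1 = 12.5
20 log₁₀(12.5) ≈ 21.94 dB

21.9 dB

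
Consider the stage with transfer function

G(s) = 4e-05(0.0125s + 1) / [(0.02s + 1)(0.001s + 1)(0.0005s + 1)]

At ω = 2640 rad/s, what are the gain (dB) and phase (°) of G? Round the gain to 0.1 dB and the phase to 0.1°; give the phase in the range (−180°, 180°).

At ω = 2640 rad/s:
zero (1 + j2640·0.0125) = 1 + j33 → |·| ≈ 33.015, ∠ ≈ 88.26°
pole (1 + j2640·0.02) = 1 + j52.8 → |·| ≈ 52.809, ∠ ≈ 88.91°
pole (1 + j2640·0.001) = 1 + j2.64 → |·| ≈ 2.823, ∠ ≈ 69.25°
pole (1 + j2640·0.0005) = 1 + j1.32 → |·| ≈ 1.656, ∠ ≈ 52.85°
|G| = 4e-05 · 33.015 / (52.809 · 2.823 · 1.656) ≈ 5.3492e-06
Gain = 20 log₁₀(5.3492e-06) ≈ -105.43 dB
∠G = (88.26°) − (88.91° + 69.25° + 52.85°) = -122.75°

-105.4 dB, -122.8°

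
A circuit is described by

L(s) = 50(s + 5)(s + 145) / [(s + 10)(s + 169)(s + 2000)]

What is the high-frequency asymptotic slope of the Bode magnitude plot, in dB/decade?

-20 dB/decade

Each pole contributes −20 dB/decade at high frequency; each zero contributes +20 dB/decade.
Net: 2 zero(s) − 3 pole(s) → -20 dB/decade.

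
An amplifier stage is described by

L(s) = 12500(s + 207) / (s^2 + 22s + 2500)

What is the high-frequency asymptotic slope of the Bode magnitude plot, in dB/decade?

-20 dB/decade

Each pole contributes −20 dB/decade at high frequency; each zero contributes +20 dB/decade.
Net: 1 zero(s) − 2 pole(s) → -20 dB/decade.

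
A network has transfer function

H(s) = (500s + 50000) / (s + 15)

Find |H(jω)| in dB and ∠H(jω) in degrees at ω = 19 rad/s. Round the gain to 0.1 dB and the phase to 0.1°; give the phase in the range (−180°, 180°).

Substitute s = j19:
Numerator: 500(j19) + 50000 = 50000 + j9500
Denominator: (j19) + 15 = 15 + j19
|N| = √(50000² + 9500²) ≈ 50894, ∠N ≈ 10.76°
|D| = √(15² + 19²) ≈ 24.207, ∠D ≈ 51.71°
|H| = 50894 / 24.207 ≈ 2102.4
Gain = 20 log₁₀(2102.4) ≈ 66.45 dB
∠H = 10.76° − 51.71° = -40.95°

66.5 dB, -41.0°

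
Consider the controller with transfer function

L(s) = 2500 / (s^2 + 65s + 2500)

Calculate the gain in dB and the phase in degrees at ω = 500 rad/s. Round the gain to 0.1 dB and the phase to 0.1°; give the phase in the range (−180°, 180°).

At s = jω = j500:
quadratic: (j500)² + 65·j500 + 2500 = -247500 + j32500 → |·| ≈ 2.4962e+05, ∠ ≈ 172.52°
|L| = 2500 / 2.4962e+05 ≈ 0.010015
Gain = 20 log₁₀(0.010015) ≈ -39.99 dB
∠L = 0.00° − 172.52° = -172.52°

-40.0 dB, -172.5°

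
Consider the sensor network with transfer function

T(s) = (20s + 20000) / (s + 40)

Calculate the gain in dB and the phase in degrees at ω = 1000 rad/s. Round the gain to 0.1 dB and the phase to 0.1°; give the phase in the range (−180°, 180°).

29.0 dB, -42.7°

Substitute s = j1000:
Numerator: 20(j1000) + 20000 = 20000 + j20000
Denominator: (j1000) + 40 = 40 + j1000
|N| = √(20000² + 20000²) ≈ 28284, ∠N ≈ 45.00°
|D| = √(40² + 1000²) ≈ 1000.8, ∠D ≈ 87.71°
|T| = 28284 / 1000.8 ≈ 28.261
Gain = 20 log₁₀(28.261) ≈ 29.02 dB
∠T = 45.00° − 87.71° = -42.71°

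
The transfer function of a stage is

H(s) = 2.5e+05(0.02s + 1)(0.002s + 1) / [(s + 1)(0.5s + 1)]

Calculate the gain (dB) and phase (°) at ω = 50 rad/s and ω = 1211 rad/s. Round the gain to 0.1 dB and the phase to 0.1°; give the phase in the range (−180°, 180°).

At ω = 50 rad/s:
zero (1 + j50·0.02) = 1 + j1 → |·| ≈ 1.4142, ∠ ≈ 45.00°
zero (1 + j50·0.002) = 1 + j0.1 → |·| ≈ 1.005, ∠ ≈ 5.71°
pole (1 + j50·1) = 1 + j50 → |·| ≈ 50.01, ∠ ≈ 88.85°
pole (1 + j50·0.5) = 1 + j25 → |·| ≈ 25.02, ∠ ≈ 87.71°
|H| = 2.5e+05 · 1.4142 · 1.005 / (50.01 · 25.02) ≈ 283.97
Gain = 20 log₁₀(283.97) ≈ 49.07 dB
∠H = (45.00° + 5.71°) − (88.85° + 87.71°) = -125.85°

At ω = 1211 rad/s:
zero (1 + j1211·0.02) = 1 + j24.22 → |·| ≈ 24.241, ∠ ≈ 87.64°
zero (1 + j1211·0.002) = 1 + j2.422 → |·| ≈ 2.6203, ∠ ≈ 67.57°
pole (1 + j1211·1) = 1 + j1211 → |·| ≈ 1211, ∠ ≈ 89.95°
pole (1 + j1211·0.5) = 1 + j605.5 → |·| ≈ 605.5, ∠ ≈ 89.91°
|H| = 2.5e+05 · 24.241 · 2.6203 / (1211 · 605.5) ≈ 21.656
Gain = 20 log₁₀(21.656) ≈ 26.71 dB
∠H = (87.64° + 67.57°) − (89.95° + 89.91°) = -24.65°

ω = 50: 49.1 dB, -125.9°; ω = 1211: 26.7 dB, -24.7°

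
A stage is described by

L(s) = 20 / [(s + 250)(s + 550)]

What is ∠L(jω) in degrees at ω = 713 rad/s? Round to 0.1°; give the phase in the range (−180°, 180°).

At s = jω = j713:
pole (s+250): 250 + j713 → |·| = √(250²+713²) = √570869 ≈ 755.56, ∠ = arctan(713/250) ≈ 70.68°
pole (s+550): 550 + j713 → |·| = √(550²+713²) = √810869 ≈ 900.48, ∠ = arctan(713/550) ≈ 52.35°
∠L = 0.00° − 123.03° = -123.03°

-123.0°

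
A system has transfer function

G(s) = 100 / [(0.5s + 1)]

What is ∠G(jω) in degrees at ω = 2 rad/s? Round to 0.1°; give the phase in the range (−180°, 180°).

At ω = 2 rad/s:
pole (1 + j2·0.5) = 1 + j1 → |·| ≈ 1.4142, ∠ ≈ 45.00°
∠G = (0°) − (45.00°) = -45.00°

-45.0°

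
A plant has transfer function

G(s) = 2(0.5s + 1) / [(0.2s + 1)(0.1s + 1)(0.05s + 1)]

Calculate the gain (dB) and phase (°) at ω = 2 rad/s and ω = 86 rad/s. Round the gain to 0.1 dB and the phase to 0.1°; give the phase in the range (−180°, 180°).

ω = 2: 8.2 dB, 6.2°; ω = 86: -17.7 dB, -158.3°

At ω = 2 rad/s:
zero (1 + j2·0.5) = 1 + j1 → |·| ≈ 1.4142, ∠ ≈ 45.00°
pole (1 + j2·0.2) = 1 + j0.4 → |·| ≈ 1.077, ∠ ≈ 21.80°
pole (1 + j2·0.1) = 1 + j0.2 → |·| ≈ 1.0198, ∠ ≈ 11.31°
pole (1 + j2·0.05) = 1 + j0.1 → |·| ≈ 1.005, ∠ ≈ 5.71°
|G| = 2 · 1.4142 / (1.077 · 1.0198 · 1.005) ≈ 2.5624
Gain = 20 log₁₀(2.5624) ≈ 8.17 dB
∠G = (45.00°) − (21.80° + 11.31° + 5.71°) = 6.18°

At ω = 86 rad/s:
zero (1 + j86·0.5) = 1 + j43 → |·| ≈ 43.012, ∠ ≈ 88.67°
pole (1 + j86·0.2) = 1 + j17.2 → |·| ≈ 17.229, ∠ ≈ 86.67°
pole (1 + j86·0.1) = 1 + j8.6 → |·| ≈ 8.6579, ∠ ≈ 83.37°
pole (1 + j86·0.05) = 1 + j4.3 → |·| ≈ 4.4147, ∠ ≈ 76.91°
|G| = 2 · 43.012 / (17.229 · 8.6579 · 4.4147) ≈ 0.13063
Gain = 20 log₁₀(0.13063) ≈ -17.68 dB
∠G = (88.67°) − (86.67° + 83.37° + 76.91°) = -158.28°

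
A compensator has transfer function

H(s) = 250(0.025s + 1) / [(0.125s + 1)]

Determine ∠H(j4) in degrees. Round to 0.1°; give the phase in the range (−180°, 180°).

At ω = 4 rad/s:
zero (1 + j4·0.025) = 1 + j0.1 → |·| ≈ 1.005, ∠ ≈ 5.71°
pole (1 + j4·0.125) = 1 + j0.5 → |·| ≈ 1.118, ∠ ≈ 26.57°
∠H = (5.71°) − (26.57°) = -20.86°

-20.9°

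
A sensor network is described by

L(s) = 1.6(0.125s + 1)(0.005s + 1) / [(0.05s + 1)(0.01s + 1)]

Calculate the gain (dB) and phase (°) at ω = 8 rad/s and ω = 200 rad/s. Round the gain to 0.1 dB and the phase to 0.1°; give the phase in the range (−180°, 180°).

ω = 8: 6.4 dB, 20.9°; ω = 200: 8.0 dB, -15.0°

At ω = 8 rad/s:
zero (1 + j8·0.125) = 1 + j1 → |·| ≈ 1.4142, ∠ ≈ 45.00°
zero (1 + j8·0.005) = 1 + j0.04 → |·| ≈ 1.0008, ∠ ≈ 2.29°
pole (1 + j8·0.05) = 1 + j0.4 → |·| ≈ 1.077, ∠ ≈ 21.80°
pole (1 + j8·0.01) = 1 + j0.08 → |·| ≈ 1.0032, ∠ ≈ 4.57°
|L| = 1.6 · 1.4142 · 1.0008 / (1.077 · 1.0032) ≈ 2.0959
Gain = 20 log₁₀(2.0959) ≈ 6.43 dB
∠L = (45.00° + 2.29°) − (21.80° + 4.57°) = 20.92°

At ω = 200 rad/s:
zero (1 + j200·0.125) = 1 + j25 → |·| ≈ 25.02, ∠ ≈ 87.71°
zero (1 + j200·0.005) = 1 + j1 → |·| ≈ 1.4142, ∠ ≈ 45.00°
pole (1 + j200·0.05) = 1 + j10 → |·| ≈ 10.05, ∠ ≈ 84.29°
pole (1 + j200·0.01) = 1 + j2 → |·| ≈ 2.2361, ∠ ≈ 63.43°
|L| = 1.6 · 25.02 · 1.4142 / (10.05 · 2.2361) ≈ 2.5192
Gain = 20 log₁₀(2.5192) ≈ 8.03 dB
∠L = (87.71° + 45.00°) − (84.29° + 63.43°) = -15.01°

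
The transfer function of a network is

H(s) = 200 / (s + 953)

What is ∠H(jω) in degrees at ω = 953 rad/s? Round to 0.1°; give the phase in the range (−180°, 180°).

-45.0°

At s = jω = j953:
pole (s+953): 953 + j953 → |·| = √(953²+953²) = √1816418 ≈ 1347.7, ∠ = arctan(953/953) ≈ 45.00°
∠H = 0.00° − 45.00° = -45.00°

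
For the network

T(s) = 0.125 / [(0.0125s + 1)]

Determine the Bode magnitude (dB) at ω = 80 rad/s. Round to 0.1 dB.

-21.1 dB

At ω = 80 rad/s:
pole (1 + j80·0.0125) = 1 + j1 → |·| ≈ 1.4142, ∠ ≈ 45.00°
|T| = 0.125 · 1 / (1.4142) ≈ 0.088389
Gain = 20 log₁₀(0.088389) ≈ -21.07 dB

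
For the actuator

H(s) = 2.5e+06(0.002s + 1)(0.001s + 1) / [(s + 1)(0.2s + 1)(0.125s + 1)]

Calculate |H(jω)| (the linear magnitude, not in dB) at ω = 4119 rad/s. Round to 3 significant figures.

0.0503

At ω = 4119 rad/s:
zero (1 + j4119·0.002) = 1 + j8.238 → |·| ≈ 8.2985, ∠ ≈ 83.08°
zero (1 + j4119·0.001) = 1 + j4.119 → |·| ≈ 4.2387, ∠ ≈ 76.35°
pole (1 + j4119·1) = 1 + j4119 → |·| ≈ 4119, ∠ ≈ 89.99°
pole (1 + j4119·0.2) = 1 + j823.8 → |·| ≈ 823.8, ∠ ≈ 89.93°
pole (1 + j4119·0.125) = 1 + j514.875 → |·| ≈ 514.88, ∠ ≈ 89.89°
|H| = 2.5e+06 · 8.2985 · 4.2387 / (4119 · 823.8 · 514.88) ≈ 0.050333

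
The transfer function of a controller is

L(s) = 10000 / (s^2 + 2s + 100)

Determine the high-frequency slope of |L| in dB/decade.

Each pole contributes −20 dB/decade at high frequency; each zero contributes +20 dB/decade.
Net: 0 zero(s) − 2 pole(s) → -40 dB/decade.

-40 dB/decade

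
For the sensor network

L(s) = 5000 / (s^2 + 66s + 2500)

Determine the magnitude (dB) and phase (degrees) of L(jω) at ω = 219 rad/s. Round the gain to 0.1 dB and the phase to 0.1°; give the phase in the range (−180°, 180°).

-19.6 dB, -162.4°

At s = jω = j219:
quadratic: (j219)² + 66·j219 + 2500 = -45461 + j14454 → |·| ≈ 47703, ∠ ≈ 162.36°
|L| = 5000 / 47703 ≈ 0.10482
Gain = 20 log₁₀(0.10482) ≈ -19.59 dB
∠L = 0.00° − 162.36° = -162.36°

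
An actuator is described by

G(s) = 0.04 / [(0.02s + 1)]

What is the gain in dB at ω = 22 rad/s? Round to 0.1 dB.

At ω = 22 rad/s:
pole (1 + j22·0.02) = 1 + j0.44 → |·| ≈ 1.0925, ∠ ≈ 23.75°
|G| = 0.04 · 1 / (1.0925) ≈ 0.036613
Gain = 20 log₁₀(0.036613) ≈ -28.73 dB

-28.7 dB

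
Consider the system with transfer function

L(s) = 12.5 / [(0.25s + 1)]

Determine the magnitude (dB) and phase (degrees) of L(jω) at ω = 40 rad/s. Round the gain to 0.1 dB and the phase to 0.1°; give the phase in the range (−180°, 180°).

At ω = 40 rad/s:
pole (1 + j40·0.25) = 1 + j10 → |·| ≈ 10.05, ∠ ≈ 84.29°
|L| = 12.5 · 1 / (10.05) ≈ 1.2438
Gain = 20 log₁₀(1.2438) ≈ 1.90 dB
∠L = (0°) − (84.29°) = -84.29°

1.9 dB, -84.3°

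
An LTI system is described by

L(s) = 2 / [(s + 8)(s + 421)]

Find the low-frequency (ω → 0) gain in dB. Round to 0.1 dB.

-64.5 dB

L(0) = 2 / (8·421) ≈ 0.00059382
20 log₁₀(0.00059382) ≈ -64.53 dB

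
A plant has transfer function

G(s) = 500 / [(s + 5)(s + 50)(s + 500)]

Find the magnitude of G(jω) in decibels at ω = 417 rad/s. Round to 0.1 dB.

At s = jω = j417:
pole (s+5): 5 + j417 → |·| = √(5²+417²) = √173914 ≈ 417.03, ∠ = arctan(417/5) ≈ 89.31°
pole (s+50): 50 + j417 → |·| = √(50²+417²) = √176389 ≈ 419.99, ∠ = arctan(417/50) ≈ 83.16°
pole (s+500): 500 + j417 → |·| = √(500²+417²) = √423889 ≈ 651.07, ∠ = arctan(417/500) ≈ 39.83°
|G| = 500 / 1.1403e+08 ≈ 4.3848e-06
Gain = 20 log₁₀(4.3848e-06) ≈ -107.16 dB

-107.2 dB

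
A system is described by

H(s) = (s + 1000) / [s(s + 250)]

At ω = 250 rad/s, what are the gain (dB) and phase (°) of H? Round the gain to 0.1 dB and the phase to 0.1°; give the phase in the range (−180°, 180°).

-38.7 dB, -121.0°

At s = jω = j250:
zero (s+1000): 1000 + j250 → |·| = √(1000²+250²) = √1062500 ≈ 1030.8, ∠ = arctan(250/1000) ≈ 14.04°
pole (s+250): 250 + j250 → |·| = √(250²+250²) = √125000 ≈ 353.55, ∠ = arctan(250/250) ≈ 45.00°
pole at origin: |s| = 250, ∠ = 90.00° (in denominator)
|H| = 1 · 1030.8 / 88388 ≈ 0.011662
Gain = 20 log₁₀(0.011662) ≈ -38.66 dB
∠H = 14.04° − 135.00° = -120.96°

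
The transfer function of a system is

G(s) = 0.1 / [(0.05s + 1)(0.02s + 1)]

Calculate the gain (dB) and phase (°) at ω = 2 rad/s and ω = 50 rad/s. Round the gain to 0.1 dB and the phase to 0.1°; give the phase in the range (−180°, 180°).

At ω = 2 rad/s:
pole (1 + j2·0.05) = 1 + j0.1 → |·| ≈ 1.005, ∠ ≈ 5.71°
pole (1 + j2·0.02) = 1 + j0.04 → |·| ≈ 1.0008, ∠ ≈ 2.29°
|G| = 0.1 · 1 / (1.005 · 1.0008) ≈ 0.099423
Gain = 20 log₁₀(0.099423) ≈ -20.05 dB
∠G = (0°) − (5.71° + 2.29°) = -8.00°

At ω = 50 rad/s:
pole (1 + j50·0.05) = 1 + j2.5 → |·| ≈ 2.6926, ∠ ≈ 68.20°
pole (1 + j50·0.02) = 1 + j1 → |·| ≈ 1.4142, ∠ ≈ 45.00°
|G| = 0.1 · 1 / (2.6926 · 1.4142) ≈ 0.026261
Gain = 20 log₁₀(0.026261) ≈ -31.61 dB
∠G = (0°) − (68.20° + 45.00°) = -113.20°

ω = 2: -20.1 dB, -8.0°; ω = 50: -31.6 dB, -113.2°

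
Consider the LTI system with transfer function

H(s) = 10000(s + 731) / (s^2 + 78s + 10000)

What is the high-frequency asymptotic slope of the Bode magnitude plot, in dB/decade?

Each pole contributes −20 dB/decade at high frequency; each zero contributes +20 dB/decade.
Net: 1 zero(s) − 2 pole(s) → -20 dB/decade.

-20 dB/decade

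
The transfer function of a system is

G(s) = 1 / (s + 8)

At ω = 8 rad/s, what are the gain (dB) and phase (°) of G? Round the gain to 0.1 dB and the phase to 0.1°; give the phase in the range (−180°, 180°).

At s = jω = j8:
pole (s+8): 8 + j8 → |·| = √(8²+8²) = √128 ≈ 11.314, ∠ = arctan(8/8) ≈ 45.00°
|G| = 1 / 11.314 ≈ 0.088386
Gain = 20 log₁₀(0.088386) ≈ -21.07 dB
∠G = 0.00° − 45.00° = -45.00°

-21.1 dB, -45.0°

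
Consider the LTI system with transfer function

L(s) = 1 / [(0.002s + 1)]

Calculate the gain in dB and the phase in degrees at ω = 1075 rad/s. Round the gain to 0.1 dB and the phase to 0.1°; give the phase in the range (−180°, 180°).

-7.5 dB, -65.1°

At ω = 1075 rad/s:
pole (1 + j1075·0.002) = 1 + j2.15 → |·| ≈ 2.3712, ∠ ≈ 65.06°
|L| = 1 · 1 / (2.3712) ≈ 0.42173
Gain = 20 log₁₀(0.42173) ≈ -7.50 dB
∠L = (0°) − (65.06°) = -65.06°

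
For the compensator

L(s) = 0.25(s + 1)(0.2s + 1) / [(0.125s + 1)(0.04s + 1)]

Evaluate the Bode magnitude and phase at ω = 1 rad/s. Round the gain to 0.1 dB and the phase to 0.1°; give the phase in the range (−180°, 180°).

At ω = 1 rad/s:
zero (1 + j1·1) = 1 + j1 → |·| ≈ 1.4142, ∠ ≈ 45.00°
zero (1 + j1·0.2) = 1 + j0.2 → |·| ≈ 1.0198, ∠ ≈ 11.31°
pole (1 + j1·0.125) = 1 + j0.125 → |·| ≈ 1.0078, ∠ ≈ 7.13°
pole (1 + j1·0.04) = 1 + j0.04 → |·| ≈ 1.0008, ∠ ≈ 2.29°
|L| = 0.25 · 1.4142 · 1.0198 / (1.0078 · 1.0008) ≈ 0.35747
Gain = 20 log₁₀(0.35747) ≈ -8.94 dB
∠L = (45.00° + 11.31°) − (7.13° + 2.29°) = 46.89°

-8.9 dB, 46.9°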